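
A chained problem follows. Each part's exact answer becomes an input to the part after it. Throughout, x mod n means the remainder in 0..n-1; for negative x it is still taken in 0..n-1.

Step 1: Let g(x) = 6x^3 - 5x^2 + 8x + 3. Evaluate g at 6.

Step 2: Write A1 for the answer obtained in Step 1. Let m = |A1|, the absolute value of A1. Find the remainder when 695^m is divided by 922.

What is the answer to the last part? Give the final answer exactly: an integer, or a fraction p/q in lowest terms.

Step 1: 6*(6)^3 - 5*(6)^2 + 8*(6)^1 + 3 = (1296) + (-180) + (48) + (3) = 1167; answer 1167
Step 2: A1 = 1167; m = 1167; squarings mod 922: 695^1=695, 695^2=819, 695^4=467, 695^8=497, 695^16=835, 695^32=193, 695^64=369, 695^128=627, 695^256=357, 695^512=213, 695^1024=191; 695^1167 = 695^1 * 695^2 * 695^4 * 695^8 * 695^128 * 695^1024 = 387 (mod 922); answer 387

387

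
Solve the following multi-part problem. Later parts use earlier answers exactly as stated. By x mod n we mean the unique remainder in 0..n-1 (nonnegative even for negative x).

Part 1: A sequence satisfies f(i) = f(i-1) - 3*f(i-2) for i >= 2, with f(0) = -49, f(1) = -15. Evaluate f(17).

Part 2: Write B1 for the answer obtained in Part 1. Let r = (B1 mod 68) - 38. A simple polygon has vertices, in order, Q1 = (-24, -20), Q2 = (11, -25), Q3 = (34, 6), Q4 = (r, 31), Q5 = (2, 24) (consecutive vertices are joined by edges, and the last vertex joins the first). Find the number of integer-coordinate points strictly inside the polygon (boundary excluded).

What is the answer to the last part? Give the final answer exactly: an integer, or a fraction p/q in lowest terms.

Part 1: f(2) = 1*(-15) - 3*(-49) = 132; iterating: f(2)=132, f(3)=177, f(4)=-219, f(5)=-750, f(6)=-93, f(7)=2157, f(8)=2436, f(9)=-4035, f(10)=-11343, f(11)=762, f(12)=34791, f(13)=32505, f(14)=-71868, f(15)=-169383, f(16)=46221, f(17)=554370; answer 554370
Part 2: B1 = 554370; r = -4; cross terms: (-24*-25 - 11*-20)=820, (11*6 - 34*-25)=916, (34*31 - -4*6)=1078, (-4*24 - 2*31)=-158, (2*-20 - -24*24)=536; twice the area = |3192| = 3192; area = 1596; boundary points = 5 + 1 + 1 + 1 + 2 = 10; strictly interior points = area - boundary/2 + 1 = 1592; answer 1592

1592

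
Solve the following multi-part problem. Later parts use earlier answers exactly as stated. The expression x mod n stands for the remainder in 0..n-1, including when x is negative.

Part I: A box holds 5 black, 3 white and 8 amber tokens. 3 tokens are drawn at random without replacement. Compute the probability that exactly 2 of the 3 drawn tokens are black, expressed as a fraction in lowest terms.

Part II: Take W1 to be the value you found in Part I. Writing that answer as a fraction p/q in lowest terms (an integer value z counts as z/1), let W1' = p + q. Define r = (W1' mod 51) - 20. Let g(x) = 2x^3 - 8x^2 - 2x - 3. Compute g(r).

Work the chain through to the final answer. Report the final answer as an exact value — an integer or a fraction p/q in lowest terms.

-251

Part I: total draws C(16,3) = 560; favorable C(5,2)*C(11,1) = 110; P = 11/56; answer 11/56
Part II: W1 = 11/56; threaded value p + q = 67; r = -4; 2*(-4)^3 - 8*(-4)^2 - 2*(-4)^1 - 3 = (-128) + (-128) + (8) + (-3) = -251; answer -251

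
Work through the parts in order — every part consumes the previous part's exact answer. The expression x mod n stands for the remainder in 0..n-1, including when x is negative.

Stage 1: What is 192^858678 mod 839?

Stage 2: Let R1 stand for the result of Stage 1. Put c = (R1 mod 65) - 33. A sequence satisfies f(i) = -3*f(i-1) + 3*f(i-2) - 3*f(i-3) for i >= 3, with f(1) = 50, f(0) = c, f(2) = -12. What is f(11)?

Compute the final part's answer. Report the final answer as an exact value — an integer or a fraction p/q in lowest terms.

14443272

Stage 1: squarings mod 839: 192^1=192, 192^2=787, 192^4=187, 192^8=570, 192^16=207, 192^32=60, 192^64=244, 192^128=806, 192^256=250, 192^512=414, 192^1024=240, 192^2048=548, 192^4096=781, 192^8192=8, 192^16384=64, 192^32768=740, 192^65536=572, 192^131072=813, 192^262144=676, 192^524288=560; 192^858678 = 192^2 * 192^4 * 192^16 * 192^32 * 192^512 * 192^2048 * 192^4096 * 192^65536 * 192^262144 * 192^524288 = 72 (mod 839); answer 72
Stage 2: R1 = 72; c = -26; f(3) = -3*(-12) + 3*(50) - 3*(-26) = 264; iterating: f(3)=264, f(4)=-978, f(5)=3762, f(6)=-15012, f(7)=59256, f(8)=-234090, f(9)=925074, f(10)=-3655260, f(11)=14443272; answer 14443272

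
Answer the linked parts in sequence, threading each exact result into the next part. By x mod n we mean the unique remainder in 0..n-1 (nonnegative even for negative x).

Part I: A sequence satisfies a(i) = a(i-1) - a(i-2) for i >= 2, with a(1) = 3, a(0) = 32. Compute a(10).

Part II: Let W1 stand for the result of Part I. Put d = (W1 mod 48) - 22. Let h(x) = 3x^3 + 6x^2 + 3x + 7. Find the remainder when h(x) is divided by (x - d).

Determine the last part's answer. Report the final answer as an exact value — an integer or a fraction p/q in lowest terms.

39751

Part I: a(2) = 1*(3) - 1*(32) = -29; iterating: a(2)=-29, a(3)=-32, a(4)=-3, a(5)=29, a(6)=32, a(7)=3, a(8)=-29, a(9)=-32, a(10)=-3; answer -3
Part II: W1 = -3; d = 23; remainder = value at the root: 3*(23)^3 + 6*(23)^2 + 3*(23)^1 + 7 = (36501) + (3174) + (69) + (7) = 39751; answer 39751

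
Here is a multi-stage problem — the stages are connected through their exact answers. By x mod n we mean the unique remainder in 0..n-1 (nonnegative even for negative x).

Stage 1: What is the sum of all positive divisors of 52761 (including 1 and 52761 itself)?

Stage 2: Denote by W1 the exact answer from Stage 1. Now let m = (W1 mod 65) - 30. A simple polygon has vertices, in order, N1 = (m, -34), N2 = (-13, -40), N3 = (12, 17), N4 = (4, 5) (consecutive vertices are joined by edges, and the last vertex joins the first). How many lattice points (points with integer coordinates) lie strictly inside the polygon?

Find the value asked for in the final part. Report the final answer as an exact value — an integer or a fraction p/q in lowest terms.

283

Stage 1: 52761 = 3 * 43 * 409; sigma = (1 + 3) * (1 + 43) * (1 + 409) = 4 * 44 * 410 = 72160; answer 72160
Stage 2: W1 = 72160; m = -20; cross terms: (-20*-40 - -13*-34)=358, (-13*17 - 12*-40)=259, (12*5 - 4*17)=-8, (4*-34 - -20*5)=-36; twice the area = |573| = 573; area = 573/2; boundary points = 1 + 1 + 4 + 3 = 9; strictly interior points = area - boundary/2 + 1 = 283; answer 283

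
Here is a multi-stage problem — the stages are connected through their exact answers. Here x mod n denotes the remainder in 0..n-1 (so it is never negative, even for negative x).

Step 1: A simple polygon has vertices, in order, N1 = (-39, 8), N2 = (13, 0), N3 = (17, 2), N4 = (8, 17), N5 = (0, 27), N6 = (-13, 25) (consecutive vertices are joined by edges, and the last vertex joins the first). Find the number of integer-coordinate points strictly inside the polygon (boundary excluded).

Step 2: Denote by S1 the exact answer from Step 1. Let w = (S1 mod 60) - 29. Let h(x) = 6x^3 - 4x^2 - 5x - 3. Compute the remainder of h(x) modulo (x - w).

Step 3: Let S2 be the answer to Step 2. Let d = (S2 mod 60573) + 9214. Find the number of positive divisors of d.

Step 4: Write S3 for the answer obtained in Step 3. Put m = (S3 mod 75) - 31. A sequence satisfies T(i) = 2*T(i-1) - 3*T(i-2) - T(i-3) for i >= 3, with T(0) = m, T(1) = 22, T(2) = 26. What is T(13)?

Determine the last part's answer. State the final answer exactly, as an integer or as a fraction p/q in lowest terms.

-12057

Step 1: cross terms: (-39*0 - 13*8)=-104, (13*2 - 17*0)=26, (17*17 - 8*2)=273, (8*27 - 0*17)=216, (0*25 - -13*27)=351, (-13*8 - -39*25)=871; twice the area = |1633| = 1633; area = 1633/2; boundary points = 4 + 2 + 3 + 2 + 1 + 1 = 13; strictly interior points = area - boundary/2 + 1 = 811; answer 811
Step 2: S1 = 811; w = 2; remainder = value at the root: 6*(2)^3 - 4*(2)^2 - 5*(2)^1 - 3 = (48) + (-16) + (-10) + (-3) = 19; answer 19
Step 3: S2 = 19; d = 9233; 9233 = 7 * 1319; number of divisors = (1+1) * (1+1) = 4; answer 4
Step 4: S3 = 4; m = -27; T(3) = 2*(26) - 3*(22) - 1*(-27) = 13; iterating: T(3)=13, T(4)=-74, T(5)=-213, T(6)=-217, T(7)=279, T(8)=1422, T(9)=2224, T(10)=-97, T(11)=-8288, T(12)=-18509, T(13)=-12057; answer -12057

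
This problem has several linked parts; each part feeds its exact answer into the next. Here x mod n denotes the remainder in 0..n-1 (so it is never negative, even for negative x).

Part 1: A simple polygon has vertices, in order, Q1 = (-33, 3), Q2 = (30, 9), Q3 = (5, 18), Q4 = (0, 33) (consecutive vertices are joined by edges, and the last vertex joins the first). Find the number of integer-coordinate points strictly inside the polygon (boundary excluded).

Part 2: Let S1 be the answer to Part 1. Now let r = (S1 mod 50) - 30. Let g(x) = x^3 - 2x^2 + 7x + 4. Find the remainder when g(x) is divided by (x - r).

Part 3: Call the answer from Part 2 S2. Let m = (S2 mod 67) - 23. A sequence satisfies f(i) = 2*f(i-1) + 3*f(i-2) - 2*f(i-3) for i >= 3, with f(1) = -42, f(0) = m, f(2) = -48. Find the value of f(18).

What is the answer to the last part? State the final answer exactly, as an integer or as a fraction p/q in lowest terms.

-974490492

Part 1: cross terms: (-33*9 - 30*3)=-387, (30*18 - 5*9)=495, (5*33 - 0*18)=165, (0*3 - -33*33)=1089; twice the area = |1362| = 1362; area = 681; boundary points = 3 + 1 + 5 + 3 = 12; strictly interior points = area - boundary/2 + 1 = 676; answer 676
Part 2: S1 = 676; r = -4; remainder = value at the root: 1*(-4)^3 - 2*(-4)^2 + 7*(-4)^1 + 4 = (-64) + (-32) + (-28) + (4) = -120; answer -120
Part 3: S2 = -120; m = -9; f(3) = 2*(-48) + 3*(-42) - 2*(-9) = -204; iterating: f(3)=-204, f(4)=-468, f(5)=-1452, f(6)=-3900, f(7)=-11220, f(8)=-31236, f(9)=-88332, f(10)=-247932, f(11)=-698388, f(12)=-1963908, f(13)=-5527116, f(14)=-15549180, f(15)=-43751892, f(16)=-123097092, f(17)=-346351500, f(18)=-974490492; answer -974490492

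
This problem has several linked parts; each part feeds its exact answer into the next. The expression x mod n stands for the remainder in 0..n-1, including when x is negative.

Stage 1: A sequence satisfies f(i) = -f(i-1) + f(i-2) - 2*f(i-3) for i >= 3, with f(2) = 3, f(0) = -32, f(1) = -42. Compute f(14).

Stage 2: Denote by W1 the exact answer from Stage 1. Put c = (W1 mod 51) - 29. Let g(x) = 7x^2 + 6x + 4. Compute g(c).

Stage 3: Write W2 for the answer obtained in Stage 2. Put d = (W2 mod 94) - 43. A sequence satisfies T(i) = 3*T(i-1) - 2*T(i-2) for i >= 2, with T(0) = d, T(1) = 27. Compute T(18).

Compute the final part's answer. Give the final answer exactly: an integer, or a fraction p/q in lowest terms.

Stage 1: f(3) = -1*(3) + 1*(-42) - 2*(-32) = 19; iterating: f(3)=19, f(4)=68, f(5)=-55, f(6)=85, f(7)=-276, f(8)=471, f(9)=-917, f(10)=1940, f(11)=-3799, f(12)=7573, f(13)=-15252, f(14)=30423; answer 30423
Stage 2: W1 = 30423; c = -2; 7*(-2)^2 + 6*(-2)^1 + 4 = (28) + (-12) + (4) = 20; answer 20
Stage 3: W2 = 20; d = -23; T(2) = 3*(27) - 2*(-23) = 127; iterating: T(2)=127, T(3)=327, T(4)=727, T(5)=1527, T(6)=3127, T(7)=6327, T(8)=12727, T(9)=25527, T(10)=51127, T(11)=102327, T(12)=204727, T(13)=409527, T(14)=819127, T(15)=1638327, T(16)=3276727, T(17)=6553527, T(18)=13107127; answer 13107127

13107127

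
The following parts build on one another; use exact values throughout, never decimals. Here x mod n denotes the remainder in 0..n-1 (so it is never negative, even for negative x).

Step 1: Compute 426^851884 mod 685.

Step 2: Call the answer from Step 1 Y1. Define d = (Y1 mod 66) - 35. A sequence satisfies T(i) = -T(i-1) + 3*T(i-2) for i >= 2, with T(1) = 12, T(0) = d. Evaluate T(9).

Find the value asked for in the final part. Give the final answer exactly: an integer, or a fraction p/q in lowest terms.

Step 1: squarings mod 685: 426^1=426, 426^2=636, 426^4=346, 426^8=526, 426^16=621, 426^32=671, 426^64=196, 426^128=56, 426^256=396, 426^512=636, 426^1024=346, 426^2048=526, 426^4096=621, 426^8192=671, 426^16384=196, 426^32768=56, 426^65536=396, 426^131072=636, 426^262144=346, 426^524288=526; 426^851884 = 426^4 * 426^8 * 426^32 * 426^128 * 426^256 * 426^512 * 426^1024 * 426^2048 * 426^4096 * 426^8192 * 426^16384 * 426^32768 * 426^262144 * 426^524288 = 211 (mod 685); answer 211
Step 2: Y1 = 211; d = -22; T(2) = -1*(12) + 3*(-22) = -78; iterating: T(2)=-78, T(3)=114, T(4)=-348, T(5)=690, T(6)=-1734, T(7)=3804, T(8)=-9006, T(9)=20418; answer 20418

20418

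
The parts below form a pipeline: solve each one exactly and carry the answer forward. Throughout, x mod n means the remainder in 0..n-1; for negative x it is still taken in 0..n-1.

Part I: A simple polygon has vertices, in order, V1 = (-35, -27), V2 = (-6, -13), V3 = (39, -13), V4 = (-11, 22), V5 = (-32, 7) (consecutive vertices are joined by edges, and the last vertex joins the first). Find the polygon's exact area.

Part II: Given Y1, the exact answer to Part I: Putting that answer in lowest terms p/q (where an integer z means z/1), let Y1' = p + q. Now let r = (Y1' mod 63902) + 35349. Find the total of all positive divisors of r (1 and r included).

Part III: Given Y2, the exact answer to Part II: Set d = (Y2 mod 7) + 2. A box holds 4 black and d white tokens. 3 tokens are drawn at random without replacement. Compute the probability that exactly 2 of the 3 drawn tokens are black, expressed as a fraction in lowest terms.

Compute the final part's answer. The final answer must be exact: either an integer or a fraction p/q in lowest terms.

Part I: cross terms: (-35*-13 - -6*-27)=293, (-6*-13 - 39*-13)=585, (39*22 - -11*-13)=715, (-11*7 - -32*22)=627, (-32*-27 - -35*7)=1109; twice the area = |3329| = 3329; area = 3329/2; answer 3329/2
Part II: Y1 = 3329/2; threaded value p + q = 3331; r = 38680; 38680 = 2^3 * 5 * 967; sigma = (1 + 2 + 4 + 8) * (1 + 5) * (1 + 967) = 15 * 6 * 968 = 87120; answer 87120
Part III: Y2 = 87120; d = 7; total draws C(11,3) = 165; favorable C(4,2)*C(7,1) = 42; P = 14/55; answer 14/55

14/55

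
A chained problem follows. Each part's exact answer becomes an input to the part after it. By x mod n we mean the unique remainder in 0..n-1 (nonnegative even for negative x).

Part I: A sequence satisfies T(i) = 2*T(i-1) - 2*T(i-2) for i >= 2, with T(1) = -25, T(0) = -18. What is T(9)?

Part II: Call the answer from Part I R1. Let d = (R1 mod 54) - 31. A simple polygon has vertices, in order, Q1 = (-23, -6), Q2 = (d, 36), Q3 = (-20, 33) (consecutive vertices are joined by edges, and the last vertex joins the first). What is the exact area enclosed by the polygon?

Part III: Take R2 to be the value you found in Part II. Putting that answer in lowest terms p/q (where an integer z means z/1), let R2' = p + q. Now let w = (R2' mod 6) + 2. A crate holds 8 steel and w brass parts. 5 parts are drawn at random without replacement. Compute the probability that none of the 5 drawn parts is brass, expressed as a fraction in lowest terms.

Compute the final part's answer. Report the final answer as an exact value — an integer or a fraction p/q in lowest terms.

Part I: T(2) = 2*(-25) - 2*(-18) = -14; iterating: T(2)=-14, T(3)=22, T(4)=72, T(5)=100, T(6)=56, T(7)=-88, T(8)=-288, T(9)=-400; answer -400
Part II: R1 = -400; d = 1; cross terms: (-23*36 - 1*-6)=-822, (1*33 - -20*36)=753, (-20*-6 - -23*33)=879; twice the area = |810| = 810; area = 405; answer 405
Part III: R2 = 405; threaded value p + q = 406; w = 6; total draws C(14,5) = 2002; favorable C(8,5) = 56; P = 4/143; answer 4/143

4/143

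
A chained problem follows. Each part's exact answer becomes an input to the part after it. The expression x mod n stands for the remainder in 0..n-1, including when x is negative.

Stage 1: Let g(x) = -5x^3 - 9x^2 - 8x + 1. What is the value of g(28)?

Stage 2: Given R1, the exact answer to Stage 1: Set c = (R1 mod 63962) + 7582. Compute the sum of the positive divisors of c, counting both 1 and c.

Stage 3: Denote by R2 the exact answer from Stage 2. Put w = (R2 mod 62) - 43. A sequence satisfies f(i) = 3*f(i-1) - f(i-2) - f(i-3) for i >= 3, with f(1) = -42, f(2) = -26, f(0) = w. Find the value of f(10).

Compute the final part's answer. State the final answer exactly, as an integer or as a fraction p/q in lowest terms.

Stage 1: -5*(28)^3 - 9*(28)^2 - 8*(28)^1 + 1 = (-109760) + (-7056) + (-224) + (1) = -117039; answer -117039
Stage 2: R1 = -117039; c = 18467; 18467 = 59 * 313; sigma = (1 + 59) * (1 + 313) = 60 * 314 = 18840; answer 18840
Stage 3: R2 = 18840; w = 11; f(3) = 3*(-26) - 1*(-42) - 1*(11) = -47; iterating: f(3)=-47, f(4)=-73, f(5)=-146, f(6)=-318, f(7)=-735, f(8)=-1741, f(9)=-4170, f(10)=-10034; answer -10034

-10034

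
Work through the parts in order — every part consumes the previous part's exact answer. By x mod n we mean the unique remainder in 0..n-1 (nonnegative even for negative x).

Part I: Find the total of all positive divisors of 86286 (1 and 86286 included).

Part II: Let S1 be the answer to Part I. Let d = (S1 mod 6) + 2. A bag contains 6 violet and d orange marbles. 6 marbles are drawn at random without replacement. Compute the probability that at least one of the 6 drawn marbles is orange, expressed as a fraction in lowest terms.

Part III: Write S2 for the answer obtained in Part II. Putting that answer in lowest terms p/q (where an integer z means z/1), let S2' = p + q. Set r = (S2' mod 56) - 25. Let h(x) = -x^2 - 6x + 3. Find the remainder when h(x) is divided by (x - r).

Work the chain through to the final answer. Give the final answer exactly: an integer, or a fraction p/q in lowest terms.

-1077

Part I: 86286 = 2 * 3 * 73 * 197; sigma = (1 + 2) * (1 + 3) * (1 + 73) * (1 + 197) = 3 * 4 * 74 * 198 = 175824; answer 175824
Part II: S1 = 175824; d = 2; total draws C(8,6) = 28; complement C(6,6) = 1; favorable 28 - 1 = 27; P = 27/28; answer 27/28
Part III: S2 = 27/28; threaded value p + q = 55; r = 30; remainder = value at the root: -1*(30)^2 - 6*(30)^1 + 3 = (-900) + (-180) + (3) = -1077; answer -1077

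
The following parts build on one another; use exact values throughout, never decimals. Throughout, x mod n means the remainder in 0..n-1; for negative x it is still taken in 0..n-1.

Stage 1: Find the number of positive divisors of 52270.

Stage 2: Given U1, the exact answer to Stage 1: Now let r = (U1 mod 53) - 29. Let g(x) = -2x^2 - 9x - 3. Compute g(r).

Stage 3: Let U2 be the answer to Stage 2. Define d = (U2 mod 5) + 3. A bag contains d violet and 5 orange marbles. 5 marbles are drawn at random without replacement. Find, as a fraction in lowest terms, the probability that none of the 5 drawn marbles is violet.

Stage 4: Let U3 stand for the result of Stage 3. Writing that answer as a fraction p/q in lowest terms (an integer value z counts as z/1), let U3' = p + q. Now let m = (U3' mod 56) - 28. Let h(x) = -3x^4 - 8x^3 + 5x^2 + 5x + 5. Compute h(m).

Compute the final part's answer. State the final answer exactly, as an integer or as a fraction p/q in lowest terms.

-334376

Stage 1: 52270 = 2 * 5 * 5227; number of divisors = (1+1) * (1+1) * (1+1) = 8; answer 8
Stage 2: U1 = 8; r = -21; -2*(-21)^2 - 9*(-21)^1 - 3 = (-882) + (189) + (-3) = -696; answer -696
Stage 3: U2 = -696; d = 7; total draws C(12,5) = 792; favorable C(5,5) = 1; P = 1/792; answer 1/792
Stage 4: U3 = 1/792; threaded value p + q = 793; m = -19; -3*(-19)^4 - 8*(-19)^3 + 5*(-19)^2 + 5*(-19)^1 + 5 = (-390963) + (54872) + (1805) + (-95) + (5) = -334376; answer -334376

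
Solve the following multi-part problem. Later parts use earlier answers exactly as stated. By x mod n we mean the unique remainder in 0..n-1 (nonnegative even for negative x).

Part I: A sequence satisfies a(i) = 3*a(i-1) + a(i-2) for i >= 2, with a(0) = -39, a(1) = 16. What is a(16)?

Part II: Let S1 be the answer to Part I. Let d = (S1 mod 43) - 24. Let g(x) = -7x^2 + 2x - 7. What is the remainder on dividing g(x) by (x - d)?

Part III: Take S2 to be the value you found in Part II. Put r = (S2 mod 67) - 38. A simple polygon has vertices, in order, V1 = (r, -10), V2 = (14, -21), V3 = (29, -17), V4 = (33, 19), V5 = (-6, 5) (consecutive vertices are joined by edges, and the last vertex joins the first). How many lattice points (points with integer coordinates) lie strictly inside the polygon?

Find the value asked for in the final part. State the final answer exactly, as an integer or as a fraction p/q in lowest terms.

1094

Part I: a(2) = 3*(16) + 1*(-39) = 9; iterating: a(2)=9, a(3)=43, a(4)=138, a(5)=457, a(6)=1509, a(7)=4984, a(8)=16461, a(9)=54367, a(10)=179562, a(11)=593053, a(12)=1958721, a(13)=6469216, a(14)=21366369, a(15)=70568323, a(16)=233071338; answer 233071338
Part II: S1 = 233071338; d = 5; remainder = value at the root: -7*(5)^2 + 2*(5)^1 - 7 = (-175) + (10) + (-7) = -172; answer -172
Part III: S2 = -172; r = -9; cross terms: (-9*-21 - 14*-10)=329, (14*-17 - 29*-21)=371, (29*19 - 33*-17)=1112, (33*5 - -6*19)=279, (-6*-10 - -9*5)=105; twice the area = |2196| = 2196; area = 1098; boundary points = 1 + 1 + 4 + 1 + 3 = 10; strictly interior points = area - boundary/2 + 1 = 1094; answer 1094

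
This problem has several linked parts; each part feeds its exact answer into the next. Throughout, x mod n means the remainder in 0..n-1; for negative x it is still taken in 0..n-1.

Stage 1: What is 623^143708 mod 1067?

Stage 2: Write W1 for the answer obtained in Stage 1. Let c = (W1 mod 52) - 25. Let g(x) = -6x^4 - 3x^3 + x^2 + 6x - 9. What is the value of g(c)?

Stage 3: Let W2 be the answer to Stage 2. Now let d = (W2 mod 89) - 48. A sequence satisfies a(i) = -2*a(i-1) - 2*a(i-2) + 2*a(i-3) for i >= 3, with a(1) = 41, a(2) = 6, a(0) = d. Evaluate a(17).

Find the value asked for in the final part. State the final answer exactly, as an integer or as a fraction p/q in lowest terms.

Stage 1: squarings mod 1067: 623^1=623, 623^2=808, 623^4=927, 623^8=394, 623^16=521, 623^32=423, 623^64=740, 623^128=229, 623^256=158, 623^512=423, 623^1024=740, 623^2048=229, 623^4096=158, 623^8192=423, 623^16384=740, 623^32768=229, 623^65536=158, 623^131072=423; 623^143708 = 623^4 * 623^8 * 623^16 * 623^64 * 623^256 * 623^4096 * 623^8192 * 623^131072 = 9 (mod 1067); answer 9
Stage 2: W1 = 9; c = -16; -6*(-16)^4 - 3*(-16)^3 + 1*(-16)^2 + 6*(-16)^1 - 9 = (-393216) + (12288) + (256) + (-96) + (-9) = -380777; answer -380777
Stage 3: W2 = -380777; d = 6; a(3) = -2*(6) - 2*(41) + 2*(6) = -82; iterating: a(3)=-82, a(4)=234, a(5)=-292, a(6)=-48, a(7)=1148, a(8)=-2784, a(9)=3176, a(10)=1512, a(11)=-14944, a(12)=33216, a(13)=-33520, a(14)=-29280, a(15)=192032, a(16)=-392544, a(17)=342464; answer 342464

342464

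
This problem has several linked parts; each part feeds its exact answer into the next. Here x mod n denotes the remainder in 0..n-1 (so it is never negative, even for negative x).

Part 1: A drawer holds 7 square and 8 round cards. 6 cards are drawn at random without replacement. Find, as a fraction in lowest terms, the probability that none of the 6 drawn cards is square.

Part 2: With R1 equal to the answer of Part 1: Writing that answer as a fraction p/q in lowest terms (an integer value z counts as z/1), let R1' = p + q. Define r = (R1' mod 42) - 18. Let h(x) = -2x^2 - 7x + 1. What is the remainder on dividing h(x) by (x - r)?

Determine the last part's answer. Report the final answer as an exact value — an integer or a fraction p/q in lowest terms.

-246

Part 1: total draws C(15,6) = 5005; favorable C(8,6) = 28; P = 4/715; answer 4/715
Part 2: R1 = 4/715; threaded value p + q = 719; r = -13; remainder = value at the root: -2*(-13)^2 - 7*(-13)^1 + 1 = (-338) + (91) + (1) = -246; answer -246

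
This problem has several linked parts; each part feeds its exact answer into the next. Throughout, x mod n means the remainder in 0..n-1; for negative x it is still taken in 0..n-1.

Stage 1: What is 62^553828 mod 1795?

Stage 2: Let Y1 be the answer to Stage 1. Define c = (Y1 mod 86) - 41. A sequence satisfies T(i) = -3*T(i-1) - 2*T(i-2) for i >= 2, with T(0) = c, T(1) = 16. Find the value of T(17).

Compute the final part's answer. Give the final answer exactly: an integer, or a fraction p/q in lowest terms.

Stage 1: squarings mod 1795: 62^1=62, 62^2=254, 62^4=1691, 62^8=46, 62^16=321, 62^32=726, 62^64=1141, 62^128=506, 62^256=1146, 62^512=1171, 62^1024=1656, 62^2048=1371, 62^4096=276, 62^8192=786, 62^16384=316, 62^32768=1131, 62^65536=1121, 62^131072=141, 62^262144=136, 62^524288=546; 62^553828 = 62^4 * 62^32 * 62^64 * 62^256 * 62^512 * 62^4096 * 62^8192 * 62^16384 * 62^524288 = 1331 (mod 1795); answer 1331
Stage 2: Y1 = 1331; c = 0; T(2) = -3*(16) - 2*(0) = -48; iterating: T(2)=-48, T(3)=112, T(4)=-240, T(5)=496, T(6)=-1008, T(7)=2032, T(8)=-4080, T(9)=8176, T(10)=-16368, T(11)=32752, T(12)=-65520, T(13)=131056, T(14)=-262128, T(15)=524272, T(16)=-1048560, T(17)=2097136; answer 2097136

2097136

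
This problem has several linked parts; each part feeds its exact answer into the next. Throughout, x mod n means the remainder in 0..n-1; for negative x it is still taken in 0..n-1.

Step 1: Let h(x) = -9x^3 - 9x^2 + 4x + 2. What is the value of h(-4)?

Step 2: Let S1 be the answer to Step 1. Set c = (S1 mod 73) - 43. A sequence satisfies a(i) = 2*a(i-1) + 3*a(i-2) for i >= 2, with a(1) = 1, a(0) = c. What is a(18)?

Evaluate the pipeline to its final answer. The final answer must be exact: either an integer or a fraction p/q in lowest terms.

1065406352

Step 1: -9*(-4)^3 - 9*(-4)^2 + 4*(-4)^1 + 2 = (576) + (-144) + (-16) + (2) = 418; answer 418
Step 2: S1 = 418; c = 10; a(2) = 2*(1) + 3*(10) = 32; iterating: a(2)=32, a(3)=67, a(4)=230, a(5)=661, a(6)=2012, a(7)=6007, a(8)=18050, a(9)=54121, a(10)=162392, a(11)=487147, a(12)=1461470, a(13)=4384381, a(14)=13153172, a(15)=39459487, a(16)=118378490, a(17)=355135441, a(18)=1065406352; answer 1065406352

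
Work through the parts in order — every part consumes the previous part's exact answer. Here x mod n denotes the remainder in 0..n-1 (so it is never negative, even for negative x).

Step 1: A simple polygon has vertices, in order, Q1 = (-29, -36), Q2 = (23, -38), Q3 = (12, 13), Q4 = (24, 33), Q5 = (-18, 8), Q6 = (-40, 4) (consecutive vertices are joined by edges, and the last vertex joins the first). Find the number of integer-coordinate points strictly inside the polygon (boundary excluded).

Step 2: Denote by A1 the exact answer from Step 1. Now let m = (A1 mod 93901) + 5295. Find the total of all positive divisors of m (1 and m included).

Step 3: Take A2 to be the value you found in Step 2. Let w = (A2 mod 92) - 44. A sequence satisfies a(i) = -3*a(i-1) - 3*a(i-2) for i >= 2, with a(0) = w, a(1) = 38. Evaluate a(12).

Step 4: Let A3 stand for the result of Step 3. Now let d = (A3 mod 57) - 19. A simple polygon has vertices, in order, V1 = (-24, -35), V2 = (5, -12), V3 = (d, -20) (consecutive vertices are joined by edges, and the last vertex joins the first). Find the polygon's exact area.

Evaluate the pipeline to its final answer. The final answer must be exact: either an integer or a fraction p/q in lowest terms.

Step 1: cross terms: (-29*-38 - 23*-36)=1930, (23*13 - 12*-38)=755, (12*33 - 24*13)=84, (24*8 - -18*33)=786, (-18*4 - -40*8)=248, (-40*-36 - -29*4)=1556; twice the area = |5359| = 5359; area = 5359/2; boundary points = 2 + 1 + 4 + 1 + 2 + 1 = 11; strictly interior points = area - boundary/2 + 1 = 2675; answer 2675
Step 2: A1 = 2675; m = 7970; 7970 = 2 * 5 * 797; sigma = (1 + 2) * (1 + 5) * (1 + 797) = 3 * 6 * 798 = 14364; answer 14364
Step 3: A2 = 14364; w = -32; a(2) = -3*(38) - 3*(-32) = -18; iterating: a(2)=-18, a(3)=-60, a(4)=234, a(5)=-522, a(6)=864, a(7)=-1026, a(8)=486, a(9)=1620, a(10)=-6318, a(11)=14094, a(12)=-23328; answer -23328
Step 4: A3 = -23328; d = 23; cross terms: (-24*-12 - 5*-35)=463, (5*-20 - 23*-12)=176, (23*-35 - -24*-20)=-1285; twice the area = |-646| = 646; area = 323; answer 323

323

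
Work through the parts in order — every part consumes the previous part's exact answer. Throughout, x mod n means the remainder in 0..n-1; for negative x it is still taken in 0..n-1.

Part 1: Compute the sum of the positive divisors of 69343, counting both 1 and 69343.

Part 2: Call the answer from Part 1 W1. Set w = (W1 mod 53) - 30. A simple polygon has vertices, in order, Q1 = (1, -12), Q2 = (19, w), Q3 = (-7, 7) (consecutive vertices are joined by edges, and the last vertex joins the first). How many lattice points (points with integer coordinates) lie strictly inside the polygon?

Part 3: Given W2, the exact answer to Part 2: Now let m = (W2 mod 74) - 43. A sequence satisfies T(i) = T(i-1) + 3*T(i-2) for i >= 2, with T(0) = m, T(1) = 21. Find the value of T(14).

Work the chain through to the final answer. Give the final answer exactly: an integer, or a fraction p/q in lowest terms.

Part 1: 69343 = 17 * 4079; sigma = (1 + 17) * (1 + 4079) = 18 * 4080 = 73440; answer 73440
Part 2: W1 = 73440; w = 5; cross terms: (1*5 - 19*-12)=233, (19*7 - -7*5)=168, (-7*-12 - 1*7)=77; twice the area = |478| = 478; area = 239; boundary points = 1 + 2 + 1 = 4; strictly interior points = area - boundary/2 + 1 = 238; answer 238
Part 3: W2 = 238; m = -27; T(2) = 1*(21) + 3*(-27) = -60; iterating: T(2)=-60, T(3)=3, T(4)=-177, T(5)=-168, T(6)=-699, T(7)=-1203, T(8)=-3300, T(9)=-6909, T(10)=-16809, T(11)=-37536, T(12)=-87963, T(13)=-200571, T(14)=-464460; answer -464460

-464460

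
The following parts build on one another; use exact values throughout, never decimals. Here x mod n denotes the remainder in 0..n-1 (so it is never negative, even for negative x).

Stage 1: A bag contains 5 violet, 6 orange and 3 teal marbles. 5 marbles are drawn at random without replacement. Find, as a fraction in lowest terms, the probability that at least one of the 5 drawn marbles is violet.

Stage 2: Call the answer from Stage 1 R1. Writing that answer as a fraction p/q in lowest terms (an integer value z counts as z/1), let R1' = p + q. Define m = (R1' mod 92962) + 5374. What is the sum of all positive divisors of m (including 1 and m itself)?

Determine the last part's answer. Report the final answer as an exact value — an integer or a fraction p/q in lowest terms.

5652

Stage 1: total draws C(14,5) = 2002; complement C(9,5) = 126; favorable 2002 - 126 = 1876; P = 134/143; answer 134/143
Stage 2: R1 = 134/143; threaded value p + q = 277; m = 5651; 5651 is prime, so its only divisors are 1 and 5651; sigma = 1 + 5651 = 5652; answer 5652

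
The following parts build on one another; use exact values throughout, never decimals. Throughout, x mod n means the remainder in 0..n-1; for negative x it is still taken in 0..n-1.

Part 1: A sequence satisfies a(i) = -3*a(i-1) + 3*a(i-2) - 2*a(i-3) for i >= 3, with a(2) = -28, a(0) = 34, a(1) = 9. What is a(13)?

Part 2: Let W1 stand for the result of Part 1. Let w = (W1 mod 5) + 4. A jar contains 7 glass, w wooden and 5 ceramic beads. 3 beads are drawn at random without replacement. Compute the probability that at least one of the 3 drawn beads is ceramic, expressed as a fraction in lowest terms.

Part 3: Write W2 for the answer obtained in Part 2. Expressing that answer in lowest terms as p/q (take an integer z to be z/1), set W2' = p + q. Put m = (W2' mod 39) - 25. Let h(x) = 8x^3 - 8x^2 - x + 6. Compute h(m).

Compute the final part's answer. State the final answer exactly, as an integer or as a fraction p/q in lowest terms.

-11599

Part 1: a(3) = -3*(-28) + 3*(9) - 2*(34) = 43; iterating: a(3)=43, a(4)=-231, a(5)=878, a(6)=-3413, a(7)=13335, a(8)=-52000, a(9)=202831, a(10)=-791163, a(11)=3085982, a(12)=-12037097, a(13)=46951563; answer 46951563
Part 2: W1 = 46951563; w = 7; total draws C(19,3) = 969; complement C(14,3) = 364; favorable 969 - 364 = 605; P = 605/969; answer 605/969
Part 3: W2 = 605/969; threaded value p + q = 1574; m = -11; 8*(-11)^3 - 8*(-11)^2 - 1*(-11)^1 + 6 = (-10648) + (-968) + (11) + (6) = -11599; answer -11599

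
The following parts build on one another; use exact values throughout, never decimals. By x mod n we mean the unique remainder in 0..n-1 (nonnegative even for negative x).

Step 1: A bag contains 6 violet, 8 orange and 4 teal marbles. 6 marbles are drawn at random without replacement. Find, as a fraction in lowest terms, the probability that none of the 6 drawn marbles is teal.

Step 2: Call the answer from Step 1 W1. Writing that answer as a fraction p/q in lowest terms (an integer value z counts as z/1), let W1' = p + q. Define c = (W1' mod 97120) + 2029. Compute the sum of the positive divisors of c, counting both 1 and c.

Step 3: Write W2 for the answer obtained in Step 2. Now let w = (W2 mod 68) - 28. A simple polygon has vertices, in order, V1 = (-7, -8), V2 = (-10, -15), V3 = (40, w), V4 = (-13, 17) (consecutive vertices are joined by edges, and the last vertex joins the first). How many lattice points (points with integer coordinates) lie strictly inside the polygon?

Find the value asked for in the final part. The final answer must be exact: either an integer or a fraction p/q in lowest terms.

Step 1: total draws C(18,6) = 18564; favorable C(14,6) = 3003; P = 11/68; answer 11/68
Step 2: W1 = 11/68; threaded value p + q = 79; c = 2108; 2108 = 2^2 * 17 * 31; sigma = (1 + 2 + 4) * (1 + 17) * (1 + 31) = 7 * 18 * 32 = 4032; answer 4032
Step 3: W2 = 4032; w = -8; cross terms: (-7*-15 - -10*-8)=25, (-10*-8 - 40*-15)=680, (40*17 - -13*-8)=576, (-13*-8 - -7*17)=223; twice the area = |1504| = 1504; area = 752; boundary points = 1 + 1 + 1 + 1 = 4; strictly interior points = area - boundary/2 + 1 = 751; answer 751

751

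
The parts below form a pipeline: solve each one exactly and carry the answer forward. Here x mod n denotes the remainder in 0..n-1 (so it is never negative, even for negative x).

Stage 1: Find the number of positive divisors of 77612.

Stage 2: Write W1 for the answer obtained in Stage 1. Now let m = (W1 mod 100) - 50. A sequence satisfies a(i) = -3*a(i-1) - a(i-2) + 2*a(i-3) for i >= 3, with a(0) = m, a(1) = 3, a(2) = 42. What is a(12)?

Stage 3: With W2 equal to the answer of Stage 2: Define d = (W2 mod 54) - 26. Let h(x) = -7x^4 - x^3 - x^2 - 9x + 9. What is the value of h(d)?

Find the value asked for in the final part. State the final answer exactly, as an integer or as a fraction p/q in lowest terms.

Stage 1: 77612 = 2^2 * 19403; number of divisors = (2+1) * (1+1) = 6; answer 6
Stage 2: W1 = 6; m = -44; a(3) = -3*(42) - 1*(3) + 2*(-44) = -217; iterating: a(3)=-217, a(4)=615, a(5)=-1544, a(6)=3583, a(7)=-7975, a(8)=17254, a(9)=-36621, a(10)=76659, a(11)=-158848, a(12)=326643; answer 326643
Stage 3: W2 = 326643; d = 25; -7*(25)^4 - 1*(25)^3 - 1*(25)^2 - 9*(25)^1 + 9 = (-2734375) + (-15625) + (-625) + (-225) + (9) = -2750841; answer -2750841

-2750841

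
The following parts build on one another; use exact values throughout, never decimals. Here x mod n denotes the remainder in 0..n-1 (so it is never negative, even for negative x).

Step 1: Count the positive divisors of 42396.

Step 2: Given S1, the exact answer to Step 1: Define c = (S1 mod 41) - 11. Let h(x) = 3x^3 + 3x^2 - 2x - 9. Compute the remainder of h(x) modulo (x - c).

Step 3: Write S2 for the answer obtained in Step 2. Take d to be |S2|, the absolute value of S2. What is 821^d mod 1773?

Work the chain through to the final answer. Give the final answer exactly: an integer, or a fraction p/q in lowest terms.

752

Step 1: 42396 = 2^2 * 3 * 3533; number of divisors = (2+1) * (1+1) * (1+1) = 12; answer 12
Step 2: S1 = 12; c = 1; remainder = value at the root: 3*(1)^3 + 3*(1)^2 - 2*(1)^1 - 9 = (3) + (3) + (-2) + (-9) = -5; answer -5
Step 3: S2 = -5; d = 5; squarings mod 1773: 821^1=821, 821^2=301, 821^4=178; 821^5 = 821^1 * 821^4 = 752 (mod 1773); answer 752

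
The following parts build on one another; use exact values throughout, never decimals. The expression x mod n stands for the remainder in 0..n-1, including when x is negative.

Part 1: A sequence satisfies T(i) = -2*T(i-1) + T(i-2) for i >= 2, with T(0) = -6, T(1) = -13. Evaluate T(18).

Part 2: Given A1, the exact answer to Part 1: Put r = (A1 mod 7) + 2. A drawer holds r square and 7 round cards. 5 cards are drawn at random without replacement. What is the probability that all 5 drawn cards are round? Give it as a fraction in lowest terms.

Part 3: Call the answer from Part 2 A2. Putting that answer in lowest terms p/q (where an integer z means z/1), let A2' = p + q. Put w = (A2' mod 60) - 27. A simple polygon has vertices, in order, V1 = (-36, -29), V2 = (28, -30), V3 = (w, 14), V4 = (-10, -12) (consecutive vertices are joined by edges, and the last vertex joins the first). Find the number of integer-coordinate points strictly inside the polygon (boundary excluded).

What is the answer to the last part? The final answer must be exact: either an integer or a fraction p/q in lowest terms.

1013

Part 1: T(2) = -2*(-13) + 1*(-6) = 20; iterating: T(2)=20, T(3)=-53, T(4)=126, T(5)=-305, T(6)=736, T(7)=-1777, T(8)=4290, T(9)=-10357, T(10)=25004, T(11)=-60365, T(12)=145734, T(13)=-351833, T(14)=849400, T(15)=-2050633, T(16)=4950666, T(17)=-11951965, T(18)=28854596; answer 28854596
Part 2: A1 = 28854596; r = 3; total draws C(10,5) = 252; favorable C(7,5) = 21; P = 1/12; answer 1/12
Part 3: A2 = 1/12; threaded value p + q = 13; w = -14; cross terms: (-36*-30 - 28*-29)=1892, (28*14 - -14*-30)=-28, (-14*-12 - -10*14)=308, (-10*-29 - -36*-12)=-142; twice the area = |2030| = 2030; area = 1015; boundary points = 1 + 2 + 2 + 1 = 6; strictly interior points = area - boundary/2 + 1 = 1013; answer 1013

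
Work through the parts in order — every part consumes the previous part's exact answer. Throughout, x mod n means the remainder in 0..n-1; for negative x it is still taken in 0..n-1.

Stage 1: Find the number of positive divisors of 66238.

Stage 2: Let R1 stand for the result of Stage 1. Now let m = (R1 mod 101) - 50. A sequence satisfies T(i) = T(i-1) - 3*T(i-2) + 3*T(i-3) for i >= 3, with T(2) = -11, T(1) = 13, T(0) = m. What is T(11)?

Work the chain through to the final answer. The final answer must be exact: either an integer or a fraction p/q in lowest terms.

-12248

Stage 1: 66238 = 2 * 33119; number of divisors = (1+1) * (1+1) = 4; answer 4
Stage 2: R1 = 4; m = -46; T(3) = 1*(-11) - 3*(13) + 3*(-46) = -188; iterating: T(3)=-188, T(4)=-116, T(5)=415, T(6)=199, T(7)=-1394, T(8)=-746, T(9)=4033, T(10)=2089, T(11)=-12248; answer -12248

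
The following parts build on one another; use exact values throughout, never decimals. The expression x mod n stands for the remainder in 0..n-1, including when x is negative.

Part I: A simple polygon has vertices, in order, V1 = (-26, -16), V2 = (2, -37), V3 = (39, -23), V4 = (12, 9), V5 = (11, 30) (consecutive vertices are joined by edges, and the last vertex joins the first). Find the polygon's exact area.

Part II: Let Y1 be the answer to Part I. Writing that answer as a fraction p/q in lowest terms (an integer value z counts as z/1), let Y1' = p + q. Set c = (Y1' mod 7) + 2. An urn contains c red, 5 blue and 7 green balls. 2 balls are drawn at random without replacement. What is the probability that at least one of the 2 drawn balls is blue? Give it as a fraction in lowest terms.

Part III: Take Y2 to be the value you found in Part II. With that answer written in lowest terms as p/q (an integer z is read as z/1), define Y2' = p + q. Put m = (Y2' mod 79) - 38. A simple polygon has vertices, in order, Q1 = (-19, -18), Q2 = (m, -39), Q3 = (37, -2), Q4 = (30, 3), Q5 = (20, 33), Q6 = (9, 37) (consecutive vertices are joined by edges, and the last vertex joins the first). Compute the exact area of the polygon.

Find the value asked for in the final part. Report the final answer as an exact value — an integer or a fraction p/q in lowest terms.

4733/2

Part I: cross terms: (-26*-37 - 2*-16)=994, (2*-23 - 39*-37)=1397, (39*9 - 12*-23)=627, (12*30 - 11*9)=261, (11*-16 - -26*30)=604; twice the area = |3883| = 3883; area = 3883/2; answer 3883/2
Part II: Y1 = 3883/2; threaded value p + q = 3885; c = 2; total draws C(14,2) = 91; complement C(9,2) = 36; favorable 91 - 36 = 55; P = 55/91; answer 55/91
Part III: Y2 = 55/91; threaded value p + q = 146; m = 29; cross terms: (-19*-39 - 29*-18)=1263, (29*-2 - 37*-39)=1385, (37*3 - 30*-2)=171, (30*33 - 20*3)=930, (20*37 - 9*33)=443, (9*-18 - -19*37)=541; twice the area = |4733| = 4733; area = 4733/2; answer 4733/2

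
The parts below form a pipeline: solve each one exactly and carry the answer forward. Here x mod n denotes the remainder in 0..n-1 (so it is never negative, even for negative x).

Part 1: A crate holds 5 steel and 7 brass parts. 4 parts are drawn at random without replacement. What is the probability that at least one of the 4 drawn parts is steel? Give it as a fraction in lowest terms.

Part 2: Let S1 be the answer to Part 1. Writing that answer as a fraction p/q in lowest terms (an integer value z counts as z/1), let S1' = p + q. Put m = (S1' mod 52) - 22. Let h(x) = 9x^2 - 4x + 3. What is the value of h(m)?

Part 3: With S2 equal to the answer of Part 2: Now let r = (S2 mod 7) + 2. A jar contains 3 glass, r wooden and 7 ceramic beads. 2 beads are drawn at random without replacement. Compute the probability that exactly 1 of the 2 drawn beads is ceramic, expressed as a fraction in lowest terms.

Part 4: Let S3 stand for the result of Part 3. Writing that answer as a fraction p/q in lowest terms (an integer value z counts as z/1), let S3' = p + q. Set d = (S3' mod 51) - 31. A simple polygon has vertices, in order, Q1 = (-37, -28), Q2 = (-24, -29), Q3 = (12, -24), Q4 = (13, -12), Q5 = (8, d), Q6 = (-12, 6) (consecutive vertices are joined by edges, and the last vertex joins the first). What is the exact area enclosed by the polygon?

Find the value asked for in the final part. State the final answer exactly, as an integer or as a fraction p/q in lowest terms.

Part 1: total draws C(12,4) = 495; complement C(7,4) = 35; favorable 495 - 35 = 460; P = 92/99; answer 92/99
Part 2: S1 = 92/99; threaded value p + q = 191; m = 13; 9*(13)^2 - 4*(13)^1 + 3 = (1521) + (-52) + (3) = 1472; answer 1472
Part 3: S2 = 1472; r = 4; total draws C(14,2) = 91; favorable C(7,1)*C(7,1) = 49; P = 7/13; answer 7/13
Part 4: S3 = 7/13; threaded value p + q = 20; d = -11; cross terms: (-37*-29 - -24*-28)=401, (-24*-24 - 12*-29)=924, (12*-12 - 13*-24)=168, (13*-11 - 8*-12)=-47, (8*6 - -12*-11)=-84, (-12*-28 - -37*6)=558; twice the area = |1920| = 1920; area = 960; answer 960

960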